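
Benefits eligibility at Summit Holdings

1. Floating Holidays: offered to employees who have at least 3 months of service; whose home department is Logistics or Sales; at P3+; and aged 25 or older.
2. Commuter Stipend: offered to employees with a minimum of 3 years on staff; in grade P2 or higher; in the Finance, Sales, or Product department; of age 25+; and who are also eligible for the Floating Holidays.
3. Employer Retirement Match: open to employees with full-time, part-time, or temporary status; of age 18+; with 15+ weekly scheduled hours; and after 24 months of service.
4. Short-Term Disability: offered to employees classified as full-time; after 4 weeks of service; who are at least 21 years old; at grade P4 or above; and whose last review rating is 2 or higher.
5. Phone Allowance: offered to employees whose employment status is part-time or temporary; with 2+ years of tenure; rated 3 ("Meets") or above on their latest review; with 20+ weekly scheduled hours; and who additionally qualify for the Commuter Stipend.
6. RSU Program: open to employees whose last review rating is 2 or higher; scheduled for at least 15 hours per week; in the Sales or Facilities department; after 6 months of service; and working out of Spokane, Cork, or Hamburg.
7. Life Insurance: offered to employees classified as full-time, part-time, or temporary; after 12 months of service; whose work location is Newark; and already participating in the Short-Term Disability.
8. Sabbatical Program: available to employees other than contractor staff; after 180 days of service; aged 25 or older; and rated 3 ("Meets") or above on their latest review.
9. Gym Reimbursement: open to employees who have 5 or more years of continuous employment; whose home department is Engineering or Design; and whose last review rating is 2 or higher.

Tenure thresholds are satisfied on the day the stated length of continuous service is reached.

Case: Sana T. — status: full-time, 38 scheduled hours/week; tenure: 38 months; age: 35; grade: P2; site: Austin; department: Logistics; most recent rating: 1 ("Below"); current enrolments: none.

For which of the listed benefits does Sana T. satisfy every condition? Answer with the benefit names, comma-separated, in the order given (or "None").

Floating Holidays — service 38 months ≥ 3 months ✓; dept Logistics ✓; grade P2 < P3 ✗ → not eligible.
Commuter Stipend — service 38 months ≥ 3 years (≈1095 days) ✓; grade P2 ≥ P2 ✓; dept Logistics ✗ → not eligible.
Employer Retirement Match — status full-time ✓; age 35 ≥ 18 ✓; 38 hrs/wk ≥ 15 ✓; service 38 months ≥ 24 months ✓ → eligible.
Short-Term Disability — status full-time ✓; service 38 months ≥ 4 weeks (≈28 days) ✓; age 35 ≥ 21 ✓; grade P2 < P4 ✗ → not eligible.
Phone Allowance — status full-time ✗ (requires part-time or temporary) → not eligible.
RSU Program — rating 1 < 2 ✗ → not eligible.
Life Insurance — status full-time ✓; service 38 months ≥ 12 months ✓; site Austin ✗ (not Newark) → not eligible.
Sabbatical Program — status full-time ✓ (not excluded); service 38 months ≥ 180 days ✓; age 35 ≥ 25 ✓; rating 1 < 3 ✗ → not eligible.
Gym Reimbursement — service 38 months < 5 years (≈1825 days) ✗ → not eligible.

Employer Retirement Match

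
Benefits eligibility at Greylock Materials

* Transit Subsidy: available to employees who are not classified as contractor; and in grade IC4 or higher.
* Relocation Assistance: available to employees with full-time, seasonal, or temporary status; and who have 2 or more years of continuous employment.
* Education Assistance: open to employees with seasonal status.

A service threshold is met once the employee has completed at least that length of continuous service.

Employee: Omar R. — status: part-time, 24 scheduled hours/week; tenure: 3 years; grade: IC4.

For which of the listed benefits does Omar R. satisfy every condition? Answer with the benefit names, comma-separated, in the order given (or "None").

Transit Subsidy — status part-time ✓ (not excluded); grade IC4 ≥ IC4 ✓ → eligible.
Relocation Assistance — status part-time ✗ (requires full-time, seasonal, or temporary) → not eligible.
Education Assistance — status part-time ✗ (requires seasonal) → not eligible.

Transit Subsidy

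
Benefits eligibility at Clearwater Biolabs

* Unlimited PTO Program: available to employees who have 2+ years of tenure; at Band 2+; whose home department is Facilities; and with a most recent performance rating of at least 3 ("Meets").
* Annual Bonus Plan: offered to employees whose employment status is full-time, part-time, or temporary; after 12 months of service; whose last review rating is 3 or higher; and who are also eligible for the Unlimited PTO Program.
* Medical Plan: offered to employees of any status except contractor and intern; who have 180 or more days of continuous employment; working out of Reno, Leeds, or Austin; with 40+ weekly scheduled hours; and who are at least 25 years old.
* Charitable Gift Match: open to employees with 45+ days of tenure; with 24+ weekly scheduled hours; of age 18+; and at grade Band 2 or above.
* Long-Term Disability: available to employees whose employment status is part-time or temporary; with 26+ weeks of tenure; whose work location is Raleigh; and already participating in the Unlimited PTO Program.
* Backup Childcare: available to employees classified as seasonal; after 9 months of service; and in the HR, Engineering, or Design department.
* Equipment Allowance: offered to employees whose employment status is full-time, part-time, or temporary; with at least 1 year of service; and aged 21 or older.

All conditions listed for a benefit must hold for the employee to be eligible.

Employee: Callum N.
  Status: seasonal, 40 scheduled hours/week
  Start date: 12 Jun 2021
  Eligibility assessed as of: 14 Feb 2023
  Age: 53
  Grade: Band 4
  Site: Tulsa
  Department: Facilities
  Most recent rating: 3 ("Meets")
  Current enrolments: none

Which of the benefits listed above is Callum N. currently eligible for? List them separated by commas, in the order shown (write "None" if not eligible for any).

Charitable Gift Match

Service from 12 Jun 2021 to 14 Feb 2023: 612 days.
Unlimited PTO Program — service 612 days < 2 years (≈730 days) ✗ → not eligible.
Annual Bonus Plan — status seasonal ✗ (requires full-time, part-time, or temporary) → not eligible.
Medical Plan — status seasonal ✓ (not excluded); service 612 days ≥ 180 days ✓; site Tulsa ✗ (not Reno, Leeds, or Austin) → not eligible.
Charitable Gift Match — service 612 days ≥ 45 days ✓; 40 hrs/wk ≥ 24 ✓; age 53 ≥ 18 ✓; grade Band 4 ≥ Band 2 ✓ → eligible.
Long-Term Disability — status seasonal ✗ (requires part-time or temporary) → not eligible.
Backup Childcare — status seasonal ✓; service 612 days ≥ 9 months (≈270 days) ✓; dept Facilities ✗ → not eligible.
Equipment Allowance — status seasonal ✗ (requires full-time, part-time, or temporary) → not eligible.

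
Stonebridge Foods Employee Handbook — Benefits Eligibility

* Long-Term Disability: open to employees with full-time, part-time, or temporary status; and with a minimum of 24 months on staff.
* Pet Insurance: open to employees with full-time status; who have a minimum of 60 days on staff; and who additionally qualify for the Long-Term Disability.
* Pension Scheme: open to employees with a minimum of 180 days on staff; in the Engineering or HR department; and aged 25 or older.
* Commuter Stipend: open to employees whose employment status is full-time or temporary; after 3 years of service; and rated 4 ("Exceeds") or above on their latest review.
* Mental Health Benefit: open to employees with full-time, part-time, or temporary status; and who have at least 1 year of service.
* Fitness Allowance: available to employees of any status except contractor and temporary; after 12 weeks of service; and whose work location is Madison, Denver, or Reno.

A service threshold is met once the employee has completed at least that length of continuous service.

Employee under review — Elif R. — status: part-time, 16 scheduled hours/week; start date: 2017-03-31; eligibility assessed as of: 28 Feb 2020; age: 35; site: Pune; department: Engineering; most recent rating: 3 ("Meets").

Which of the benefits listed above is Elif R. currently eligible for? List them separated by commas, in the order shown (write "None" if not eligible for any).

Long-Term Disability, Pension Scheme, Mental Health Benefit

Service from 2017-03-31 to 28 Feb 2020: 1064 days.
Long-Term Disability — status part-time ✓; service 1064 days ≥ 24 months (≈720 days) ✓ → eligible.
Pet Insurance — status part-time ✗ (requires full-time) → not eligible.
Pension Scheme — service 1064 days ≥ 180 days ✓; dept Engineering ✓; age 35 ≥ 25 ✓ → eligible.
Commuter Stipend — status part-time ✗ (requires full-time or temporary) → not eligible.
Mental Health Benefit — status part-time ✓; service 1064 days ≥ 1 year (≈365 days) ✓ → eligible.
Fitness Allowance — status part-time ✓ (not excluded); service 1064 days ≥ 12 weeks (≈84 days) ✓; site Pune ✗ (not Madison, Denver, or Reno) → not eligible.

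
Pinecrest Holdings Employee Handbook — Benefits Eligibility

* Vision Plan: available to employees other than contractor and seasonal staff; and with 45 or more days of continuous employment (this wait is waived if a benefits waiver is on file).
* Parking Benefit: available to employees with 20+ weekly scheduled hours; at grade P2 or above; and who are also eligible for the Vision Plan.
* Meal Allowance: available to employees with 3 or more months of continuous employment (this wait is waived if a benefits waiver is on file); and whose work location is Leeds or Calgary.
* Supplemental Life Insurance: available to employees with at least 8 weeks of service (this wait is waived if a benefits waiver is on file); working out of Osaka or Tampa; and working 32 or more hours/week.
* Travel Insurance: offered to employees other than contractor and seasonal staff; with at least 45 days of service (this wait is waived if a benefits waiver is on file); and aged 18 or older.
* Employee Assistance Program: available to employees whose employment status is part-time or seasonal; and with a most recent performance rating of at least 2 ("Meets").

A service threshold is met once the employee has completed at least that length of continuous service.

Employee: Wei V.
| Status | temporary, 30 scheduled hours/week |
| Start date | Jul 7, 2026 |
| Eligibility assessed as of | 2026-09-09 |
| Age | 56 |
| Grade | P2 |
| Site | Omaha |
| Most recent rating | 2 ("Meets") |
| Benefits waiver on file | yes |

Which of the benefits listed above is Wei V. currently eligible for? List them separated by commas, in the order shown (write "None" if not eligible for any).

Vision Plan, Parking Benefit, Travel Insurance

Service from Jul 7, 2026 to 2026-09-09: 64 days.
Vision Plan — status temporary ✓ (not excluded); benefits waiver on file ✓ → eligible.
Parking Benefit — 30 hrs/wk ≥ 20 ✓; grade P2 ≥ P2 ✓; eligible for Vision Plan ✓ → eligible.
Meal Allowance — benefits waiver on file ✓; site Omaha ✗ (not Leeds or Calgary) → not eligible.
Supplemental Life Insurance — benefits waiver on file ✓; site Omaha ✗ (not Osaka or Tampa) → not eligible.
Travel Insurance — status temporary ✓ (not excluded); benefits waiver on file ✓; age 56 ≥ 18 ✓ → eligible.
Employee Assistance Program — status temporary ✗ (requires part-time or seasonal) → not eligible.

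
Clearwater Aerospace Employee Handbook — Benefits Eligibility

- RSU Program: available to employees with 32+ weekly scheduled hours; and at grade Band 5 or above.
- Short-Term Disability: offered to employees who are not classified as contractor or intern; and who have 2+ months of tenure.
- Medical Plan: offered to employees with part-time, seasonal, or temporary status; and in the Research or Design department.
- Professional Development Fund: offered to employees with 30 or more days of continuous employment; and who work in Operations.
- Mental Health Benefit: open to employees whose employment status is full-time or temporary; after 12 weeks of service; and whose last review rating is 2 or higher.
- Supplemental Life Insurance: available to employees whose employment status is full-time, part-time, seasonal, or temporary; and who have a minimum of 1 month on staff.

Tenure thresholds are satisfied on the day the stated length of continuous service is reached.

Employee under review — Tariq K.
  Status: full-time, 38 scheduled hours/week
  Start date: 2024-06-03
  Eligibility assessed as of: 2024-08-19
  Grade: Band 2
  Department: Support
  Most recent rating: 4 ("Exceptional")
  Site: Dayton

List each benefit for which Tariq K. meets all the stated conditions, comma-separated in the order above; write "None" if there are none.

Service from 2024-06-03 to 2024-08-19: 77 days.
RSU Program — 38 hrs/wk ≥ 32 ✓; grade Band 2 < Band 5 ✗ → not eligible.
Short-Term Disability — status full-time ✓ (not excluded); service 77 days ≥ 2 months (≈60 days) ✓ → eligible.
Medical Plan — status full-time ✗ (requires part-time, seasonal, or temporary) → not eligible.
Professional Development Fund — service 77 days ≥ 30 days ✓; dept Support ✗ → not eligible.
Mental Health Benefit — status full-time ✓; service 77 days < 12 weeks (≈84 days) ✗ → not eligible.
Supplemental Life Insurance — status full-time ✓; service 77 days ≥ 1 month (≈30 days) ✓ → eligible.

Short-Term Disability, Supplemental Life Insurance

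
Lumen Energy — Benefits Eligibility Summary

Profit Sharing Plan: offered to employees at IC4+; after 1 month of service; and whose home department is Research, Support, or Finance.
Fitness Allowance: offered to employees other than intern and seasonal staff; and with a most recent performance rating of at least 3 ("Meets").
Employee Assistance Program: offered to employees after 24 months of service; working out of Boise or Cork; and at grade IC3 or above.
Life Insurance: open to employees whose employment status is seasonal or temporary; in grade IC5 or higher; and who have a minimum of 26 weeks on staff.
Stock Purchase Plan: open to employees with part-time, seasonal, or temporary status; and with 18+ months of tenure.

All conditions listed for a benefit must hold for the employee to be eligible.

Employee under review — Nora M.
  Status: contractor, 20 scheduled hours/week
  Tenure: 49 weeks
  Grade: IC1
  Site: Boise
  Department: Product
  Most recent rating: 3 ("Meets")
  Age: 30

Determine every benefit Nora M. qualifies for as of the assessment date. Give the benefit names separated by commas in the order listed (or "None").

Profit Sharing Plan — grade IC1 < IC4 ✗ → not eligible.
Fitness Allowance — status contractor ✓ (not excluded); rating 3 ≥ 3 ✓ → eligible.
Employee Assistance Program — service 49 weeks < 24 months (≈720 days) ✗ → not eligible.
Life Insurance — status contractor ✗ (requires seasonal or temporary) → not eligible.
Stock Purchase Plan — status contractor ✗ (requires part-time, seasonal, or temporary) → not eligible.

Fitness Allowance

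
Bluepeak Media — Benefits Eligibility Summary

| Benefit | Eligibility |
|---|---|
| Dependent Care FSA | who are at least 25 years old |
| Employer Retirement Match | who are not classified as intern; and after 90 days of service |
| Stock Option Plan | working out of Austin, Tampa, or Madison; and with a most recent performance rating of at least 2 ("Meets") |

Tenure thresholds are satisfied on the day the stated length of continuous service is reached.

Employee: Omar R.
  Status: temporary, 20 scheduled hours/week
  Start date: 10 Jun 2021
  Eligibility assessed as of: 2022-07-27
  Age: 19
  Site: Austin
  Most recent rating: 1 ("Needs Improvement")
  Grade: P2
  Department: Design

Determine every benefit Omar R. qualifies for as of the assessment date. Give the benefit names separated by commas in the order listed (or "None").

Service from 10 Jun 2021 to 2022-07-27: 412 days.
Dependent Care FSA — age 19 < 25 ✗ → not eligible.
Employer Retirement Match — status temporary ✓ (not excluded); service 412 days ≥ 90 days ✓ → eligible.
Stock Option Plan — site Austin ✓; rating 1 < 2 ✗ → not eligible.

Employer Retirement Match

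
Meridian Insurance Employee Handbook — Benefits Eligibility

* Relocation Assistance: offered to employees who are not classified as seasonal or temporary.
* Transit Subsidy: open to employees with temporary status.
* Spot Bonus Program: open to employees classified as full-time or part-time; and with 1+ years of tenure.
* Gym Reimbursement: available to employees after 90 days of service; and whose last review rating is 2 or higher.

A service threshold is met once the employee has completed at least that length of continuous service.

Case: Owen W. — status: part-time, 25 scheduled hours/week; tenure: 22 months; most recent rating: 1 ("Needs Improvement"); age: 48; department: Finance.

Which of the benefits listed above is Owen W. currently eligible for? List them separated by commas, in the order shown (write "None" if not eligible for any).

Relocation Assistance, Spot Bonus Program

Relocation Assistance — status part-time ✓ (not excluded) → eligible.
Transit Subsidy — status part-time ✗ (requires temporary) → not eligible.
Spot Bonus Program — status part-time ✓; service 22 months ≥ 1 year (≈365 days) ✓ → eligible.
Gym Reimbursement — service 22 months ≥ 90 days ✓; rating 1 < 2 ✗ → not eligible.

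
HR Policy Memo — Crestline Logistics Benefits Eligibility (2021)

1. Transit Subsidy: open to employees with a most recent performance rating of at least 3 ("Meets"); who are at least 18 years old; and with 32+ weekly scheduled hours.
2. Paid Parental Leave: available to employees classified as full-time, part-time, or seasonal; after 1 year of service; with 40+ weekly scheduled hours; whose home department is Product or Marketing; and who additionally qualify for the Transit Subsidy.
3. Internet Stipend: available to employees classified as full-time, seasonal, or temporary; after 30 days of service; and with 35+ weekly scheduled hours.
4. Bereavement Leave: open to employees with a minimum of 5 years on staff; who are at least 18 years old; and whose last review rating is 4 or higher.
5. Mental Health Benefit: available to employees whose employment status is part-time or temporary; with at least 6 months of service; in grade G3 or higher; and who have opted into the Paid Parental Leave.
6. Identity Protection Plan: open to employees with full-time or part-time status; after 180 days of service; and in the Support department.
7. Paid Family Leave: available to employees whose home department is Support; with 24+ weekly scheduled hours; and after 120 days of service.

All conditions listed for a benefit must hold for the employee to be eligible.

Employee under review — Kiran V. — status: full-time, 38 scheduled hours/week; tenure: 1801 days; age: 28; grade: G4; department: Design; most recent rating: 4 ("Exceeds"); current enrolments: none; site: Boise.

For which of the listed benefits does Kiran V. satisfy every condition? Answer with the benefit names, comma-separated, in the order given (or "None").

Transit Subsidy — rating 4 ≥ 3 ✓; age 28 ≥ 18 ✓; 38 hrs/wk ≥ 32 ✓ → eligible.
Paid Parental Leave — status full-time ✓; service 1801 days ≥ 1 year (≈365 days) ✓; 38 hrs/wk < 40 ✗ → not eligible.
Internet Stipend — status full-time ✓; service 1801 days ≥ 30 days ✓; 38 hrs/wk ≥ 35 ✓ → eligible.
Bereavement Leave — service 1801 days < 5 years (≈1825 days) ✗ → not eligible.
Mental Health Benefit — status full-time ✗ (requires part-time or temporary) → not eligible.
Identity Protection Plan — status full-time ✓; service 1801 days ≥ 180 days ✓; dept Design ✗ → not eligible.
Paid Family Leave — dept Design ✗ → not eligible.

Transit Subsidy, Internet Stipend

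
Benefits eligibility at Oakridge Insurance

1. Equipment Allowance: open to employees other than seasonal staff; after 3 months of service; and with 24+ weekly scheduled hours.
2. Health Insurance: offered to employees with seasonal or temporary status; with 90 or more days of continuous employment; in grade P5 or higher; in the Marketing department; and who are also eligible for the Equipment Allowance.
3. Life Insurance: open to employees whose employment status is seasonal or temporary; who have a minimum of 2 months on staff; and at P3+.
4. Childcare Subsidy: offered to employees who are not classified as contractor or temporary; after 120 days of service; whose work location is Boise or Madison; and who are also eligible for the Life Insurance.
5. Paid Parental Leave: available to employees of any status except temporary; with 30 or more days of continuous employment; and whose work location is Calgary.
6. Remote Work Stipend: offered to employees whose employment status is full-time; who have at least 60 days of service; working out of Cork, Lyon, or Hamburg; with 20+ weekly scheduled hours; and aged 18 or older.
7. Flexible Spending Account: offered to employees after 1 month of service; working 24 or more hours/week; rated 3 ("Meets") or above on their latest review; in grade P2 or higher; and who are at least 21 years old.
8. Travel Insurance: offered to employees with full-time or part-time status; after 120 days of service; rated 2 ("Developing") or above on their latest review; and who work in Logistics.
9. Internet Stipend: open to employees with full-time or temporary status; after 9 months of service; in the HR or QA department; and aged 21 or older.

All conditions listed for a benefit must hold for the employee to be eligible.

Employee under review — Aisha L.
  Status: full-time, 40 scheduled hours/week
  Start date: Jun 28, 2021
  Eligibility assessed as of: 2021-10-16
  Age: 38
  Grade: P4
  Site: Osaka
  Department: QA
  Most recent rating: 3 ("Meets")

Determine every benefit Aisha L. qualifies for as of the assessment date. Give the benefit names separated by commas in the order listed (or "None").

Equipment Allowance, Flexible Spending Account

Service from Jun 28, 2021 to 2021-10-16: 110 days.
Equipment Allowance — status full-time ✓ (not excluded); service 110 days ≥ 3 months (≈90 days) ✓; 40 hrs/wk ≥ 24 ✓ → eligible.
Health Insurance — status full-time ✗ (requires seasonal or temporary) → not eligible.
Life Insurance — status full-time ✗ (requires seasonal or temporary) → not eligible.
Childcare Subsidy — status full-time ✓ (not excluded); service 110 days < 120 days ✗ → not eligible.
Paid Parental Leave — status full-time ✓ (not excluded); service 110 days ≥ 30 days ✓; site Osaka ✗ (not Calgary) → not eligible.
Remote Work Stipend — status full-time ✓; service 110 days ≥ 60 days ✓; site Osaka ✗ (not Cork, Lyon, or Hamburg) → not eligible.
Flexible Spending Account — service 110 days ≥ 1 month (≈30 days) ✓; 40 hrs/wk ≥ 24 ✓; rating 3 ≥ 3 ✓; grade P4 ≥ P2 ✓; age 38 ≥ 21 ✓ → eligible.
Travel Insurance — status full-time ✓; service 110 days < 120 days ✗ → not eligible.
Internet Stipend — status full-time ✓; service 110 days < 9 months (≈270 days) ✗ → not eligible.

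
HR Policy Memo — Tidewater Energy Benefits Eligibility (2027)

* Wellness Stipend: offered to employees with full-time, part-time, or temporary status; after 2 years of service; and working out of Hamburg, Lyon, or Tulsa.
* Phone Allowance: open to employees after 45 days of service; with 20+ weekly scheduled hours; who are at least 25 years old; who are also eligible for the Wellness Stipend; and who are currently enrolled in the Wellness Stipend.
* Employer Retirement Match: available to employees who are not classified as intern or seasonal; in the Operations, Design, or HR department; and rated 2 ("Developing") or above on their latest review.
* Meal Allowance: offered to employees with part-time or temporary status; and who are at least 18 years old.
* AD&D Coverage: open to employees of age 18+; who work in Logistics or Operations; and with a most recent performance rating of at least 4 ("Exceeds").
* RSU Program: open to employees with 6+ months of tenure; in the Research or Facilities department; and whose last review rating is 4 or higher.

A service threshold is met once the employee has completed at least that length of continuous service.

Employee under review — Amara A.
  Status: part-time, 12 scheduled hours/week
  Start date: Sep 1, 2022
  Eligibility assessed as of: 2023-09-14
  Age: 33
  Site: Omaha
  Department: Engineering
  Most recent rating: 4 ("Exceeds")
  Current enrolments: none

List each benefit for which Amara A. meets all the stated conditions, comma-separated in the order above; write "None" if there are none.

Service from Sep 1, 2022 to 2023-09-14: 378 days.
Wellness Stipend — status part-time ✓; service 378 days < 2 years (≈730 days) ✗ → not eligible.
Phone Allowance — service 378 days ≥ 45 days ✓; 12 hrs/wk < 20 ✗ → not eligible.
Employer Retirement Match — status part-time ✓ (not excluded); dept Engineering ✗ → not eligible.
Meal Allowance — status part-time ✓; age 33 ≥ 18 ✓ → eligible.
AD&D Coverage — age 33 ≥ 18 ✓; dept Engineering ✗ → not eligible.
RSU Program — service 378 days ≥ 6 months (≈180 days) ✓; dept Engineering ✗ → not eligible.

Meal Allowance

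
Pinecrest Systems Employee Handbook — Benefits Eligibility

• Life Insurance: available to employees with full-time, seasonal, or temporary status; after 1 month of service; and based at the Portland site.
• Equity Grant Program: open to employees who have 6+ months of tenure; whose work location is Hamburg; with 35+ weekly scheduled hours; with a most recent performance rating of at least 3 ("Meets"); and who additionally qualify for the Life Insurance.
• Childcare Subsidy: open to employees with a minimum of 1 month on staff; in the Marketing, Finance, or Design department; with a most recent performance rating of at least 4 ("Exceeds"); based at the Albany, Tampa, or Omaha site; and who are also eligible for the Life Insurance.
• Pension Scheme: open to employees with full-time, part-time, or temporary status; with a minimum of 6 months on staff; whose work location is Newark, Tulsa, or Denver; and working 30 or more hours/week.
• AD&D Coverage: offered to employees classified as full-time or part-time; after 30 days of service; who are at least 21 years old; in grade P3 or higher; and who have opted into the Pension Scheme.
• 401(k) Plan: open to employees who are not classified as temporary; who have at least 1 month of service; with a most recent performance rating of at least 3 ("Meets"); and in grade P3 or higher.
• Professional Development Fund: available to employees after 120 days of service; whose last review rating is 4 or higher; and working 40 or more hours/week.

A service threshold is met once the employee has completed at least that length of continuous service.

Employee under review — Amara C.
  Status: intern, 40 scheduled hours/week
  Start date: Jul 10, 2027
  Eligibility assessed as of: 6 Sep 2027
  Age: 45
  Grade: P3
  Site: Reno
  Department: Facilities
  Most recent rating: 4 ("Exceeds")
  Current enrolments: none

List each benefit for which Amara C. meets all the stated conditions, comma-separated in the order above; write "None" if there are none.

Service from Jul 10, 2027 to 6 Sep 2027: 58 days.
Life Insurance — status intern ✗ (requires full-time, seasonal, or temporary) → not eligible.
Equity Grant Program — service 58 days < 6 months (≈180 days) ✗ → not eligible.
Childcare Subsidy — service 58 days ≥ 1 month (≈30 days) ✓; dept Facilities ✗ → not eligible.
Pension Scheme — status intern ✗ (requires full-time, part-time, or temporary) → not eligible.
AD&D Coverage — status intern ✗ (requires full-time or part-time) → not eligible.
401(k) Plan — status intern ✓ (not excluded); service 58 days ≥ 1 month (≈30 days) ✓; rating 4 ≥ 3 ✓; grade P3 ≥ P3 ✓ → eligible.
Professional Development Fund — service 58 days < 120 days ✗ → not eligible.

401(k) Plan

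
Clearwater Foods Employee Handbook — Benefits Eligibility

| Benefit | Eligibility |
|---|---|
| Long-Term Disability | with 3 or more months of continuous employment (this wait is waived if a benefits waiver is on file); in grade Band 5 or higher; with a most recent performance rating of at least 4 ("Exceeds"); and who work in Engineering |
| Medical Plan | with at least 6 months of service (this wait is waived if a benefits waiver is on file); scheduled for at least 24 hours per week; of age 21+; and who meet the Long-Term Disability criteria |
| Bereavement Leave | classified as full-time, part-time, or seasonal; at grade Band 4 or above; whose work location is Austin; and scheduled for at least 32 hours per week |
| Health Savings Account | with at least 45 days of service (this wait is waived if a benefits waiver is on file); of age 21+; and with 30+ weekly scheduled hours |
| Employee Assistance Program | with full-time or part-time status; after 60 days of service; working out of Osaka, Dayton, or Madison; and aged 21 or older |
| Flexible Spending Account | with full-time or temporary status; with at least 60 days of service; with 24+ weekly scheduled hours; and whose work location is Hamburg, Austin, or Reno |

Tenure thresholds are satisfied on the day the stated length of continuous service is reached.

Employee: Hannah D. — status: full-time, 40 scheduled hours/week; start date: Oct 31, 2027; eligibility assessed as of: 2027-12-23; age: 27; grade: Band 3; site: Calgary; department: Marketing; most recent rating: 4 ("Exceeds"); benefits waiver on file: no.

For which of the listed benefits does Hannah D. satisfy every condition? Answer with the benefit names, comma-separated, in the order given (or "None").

Health Savings Account

Service from Oct 31, 2027 to 2027-12-23: 53 days.
Long-Term Disability — no waiver, service 53 days < 3 months (≈90 days) ✗ → not eligible.
Medical Plan — no waiver, service 53 days < 6 months (≈180 days) ✗ → not eligible.
Bereavement Leave — status full-time ✓; grade Band 3 < Band 4 ✗ → not eligible.
Health Savings Account — no waiver, service 53 days ≥ 45 days ✓; age 27 ≥ 21 ✓; 40 hrs/wk ≥ 30 ✓ → eligible.
Employee Assistance Program — status full-time ✓; service 53 days < 60 days ✗ → not eligible.
Flexible Spending Account — status full-time ✓; service 53 days < 60 days ✗ → not eligible.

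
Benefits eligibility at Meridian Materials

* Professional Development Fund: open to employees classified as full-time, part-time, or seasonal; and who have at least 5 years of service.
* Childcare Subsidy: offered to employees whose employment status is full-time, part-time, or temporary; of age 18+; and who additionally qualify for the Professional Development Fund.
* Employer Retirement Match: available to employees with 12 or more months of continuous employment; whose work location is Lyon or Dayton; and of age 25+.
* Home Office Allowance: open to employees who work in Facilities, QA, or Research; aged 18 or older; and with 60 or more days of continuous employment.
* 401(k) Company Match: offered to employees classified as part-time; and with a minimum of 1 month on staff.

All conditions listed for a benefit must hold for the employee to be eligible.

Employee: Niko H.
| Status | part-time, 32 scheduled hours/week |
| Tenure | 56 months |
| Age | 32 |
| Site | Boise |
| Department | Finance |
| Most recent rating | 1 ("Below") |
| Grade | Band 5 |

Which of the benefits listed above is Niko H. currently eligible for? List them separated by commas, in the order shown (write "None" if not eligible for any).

401(k) Company Match

Professional Development Fund — status part-time ✓; service 56 months < 5 years (≈1825 days) ✗ → not eligible.
Childcare Subsidy — status part-time ✓; age 32 ≥ 18 ✓; not eligible for Professional Development Fund ✗ → not eligible.
Employer Retirement Match — service 56 months ≥ 12 months ✓; site Boise ✗ (not Lyon or Dayton) → not eligible.
Home Office Allowance — dept Finance ✗ → not eligible.
401(k) Company Match — status part-time ✓; service 56 months ≥ 1 month ✓ → eligible.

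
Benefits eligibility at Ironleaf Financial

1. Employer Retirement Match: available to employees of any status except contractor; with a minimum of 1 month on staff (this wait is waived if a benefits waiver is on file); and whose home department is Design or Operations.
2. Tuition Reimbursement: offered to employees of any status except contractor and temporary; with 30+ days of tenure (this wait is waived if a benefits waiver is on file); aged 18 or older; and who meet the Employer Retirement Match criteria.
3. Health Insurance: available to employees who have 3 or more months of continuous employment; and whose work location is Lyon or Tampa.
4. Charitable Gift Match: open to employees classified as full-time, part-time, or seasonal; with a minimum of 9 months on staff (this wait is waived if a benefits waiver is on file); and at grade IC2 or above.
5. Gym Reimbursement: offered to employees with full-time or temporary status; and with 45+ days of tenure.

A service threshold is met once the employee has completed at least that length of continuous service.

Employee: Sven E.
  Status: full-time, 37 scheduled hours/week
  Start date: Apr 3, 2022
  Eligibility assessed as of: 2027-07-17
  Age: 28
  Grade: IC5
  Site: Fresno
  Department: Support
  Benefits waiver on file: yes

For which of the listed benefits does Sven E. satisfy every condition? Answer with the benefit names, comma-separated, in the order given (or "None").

Charitable Gift Match, Gym Reimbursement

Service from Apr 3, 2022 to 2027-07-17: 1931 days.
Employer Retirement Match — status full-time ✓ (not excluded); benefits waiver on file ✓; dept Support ✗ → not eligible.
Tuition Reimbursement — status full-time ✓ (not excluded); benefits waiver on file ✓; age 28 ≥ 18 ✓; not eligible for Employer Retirement Match ✗ → not eligible.
Health Insurance — service 1931 days ≥ 3 months (≈90 days) ✓; site Fresno ✗ (not Lyon or Tampa) → not eligible.
Charitable Gift Match — status full-time ✓; benefits waiver on file ✓; grade IC5 ≥ IC2 ✓ → eligible.
Gym Reimbursement — status full-time ✓; service 1931 days ≥ 45 days ✓ → eligible.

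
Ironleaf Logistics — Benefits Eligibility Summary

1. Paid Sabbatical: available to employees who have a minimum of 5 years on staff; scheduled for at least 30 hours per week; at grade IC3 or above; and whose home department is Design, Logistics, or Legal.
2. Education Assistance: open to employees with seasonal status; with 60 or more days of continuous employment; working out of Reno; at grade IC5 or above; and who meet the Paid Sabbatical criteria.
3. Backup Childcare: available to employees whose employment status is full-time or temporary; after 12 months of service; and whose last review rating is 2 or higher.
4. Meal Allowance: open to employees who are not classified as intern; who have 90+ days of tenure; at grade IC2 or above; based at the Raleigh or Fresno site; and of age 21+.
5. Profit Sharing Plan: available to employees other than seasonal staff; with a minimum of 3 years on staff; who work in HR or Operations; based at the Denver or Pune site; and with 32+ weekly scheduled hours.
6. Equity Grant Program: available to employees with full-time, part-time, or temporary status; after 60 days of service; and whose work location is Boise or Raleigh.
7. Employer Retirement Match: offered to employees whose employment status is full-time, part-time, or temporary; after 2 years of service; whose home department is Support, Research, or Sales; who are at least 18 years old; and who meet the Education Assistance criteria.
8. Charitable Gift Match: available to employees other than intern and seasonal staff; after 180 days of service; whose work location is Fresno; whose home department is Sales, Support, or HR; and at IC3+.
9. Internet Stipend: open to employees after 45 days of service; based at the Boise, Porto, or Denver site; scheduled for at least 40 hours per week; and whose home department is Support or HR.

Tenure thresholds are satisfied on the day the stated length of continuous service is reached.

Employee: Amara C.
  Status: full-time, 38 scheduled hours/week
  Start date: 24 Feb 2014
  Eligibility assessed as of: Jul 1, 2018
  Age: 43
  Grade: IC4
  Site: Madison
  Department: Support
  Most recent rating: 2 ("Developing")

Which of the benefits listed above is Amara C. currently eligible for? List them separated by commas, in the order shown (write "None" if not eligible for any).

Service from 24 Feb 2014 to Jul 1, 2018: 1588 days.
Paid Sabbatical — service 1588 days < 5 years (≈1825 days) ✗ → not eligible.
Education Assistance — status full-time ✗ (requires seasonal) → not eligible.
Backup Childcare — status full-time ✓; service 1588 days ≥ 12 months (≈360 days) ✓; rating 2 ≥ 2 ✓ → eligible.
Meal Allowance — status full-time ✓ (not excluded); service 1588 days ≥ 90 days ✓; grade IC4 ≥ IC2 ✓; site Madison ✗ (not Raleigh or Fresno) → not eligible.
Profit Sharing Plan — status full-time ✓ (not excluded); service 1588 days ≥ 3 years (≈1095 days) ✓; dept Support ✗ → not eligible.
Equity Grant Program — status full-time ✓; service 1588 days ≥ 60 days ✓; site Madison ✗ (not Boise or Raleigh) → not eligible.
Employer Retirement Match — status full-time ✓; service 1588 days ≥ 2 years (≈730 days) ✓; dept Support ✓; age 43 ≥ 18 ✓; not eligible for Education Assistance ✗ → not eligible.
Charitable Gift Match — status full-time ✓ (not excluded); service 1588 days ≥ 180 days ✓; site Madison ✗ (not Fresno) → not eligible.
Internet Stipend — service 1588 days ≥ 45 days ✓; site Madison ✗ (not Boise, Porto, or Denver) → not eligible.

Backup Childcare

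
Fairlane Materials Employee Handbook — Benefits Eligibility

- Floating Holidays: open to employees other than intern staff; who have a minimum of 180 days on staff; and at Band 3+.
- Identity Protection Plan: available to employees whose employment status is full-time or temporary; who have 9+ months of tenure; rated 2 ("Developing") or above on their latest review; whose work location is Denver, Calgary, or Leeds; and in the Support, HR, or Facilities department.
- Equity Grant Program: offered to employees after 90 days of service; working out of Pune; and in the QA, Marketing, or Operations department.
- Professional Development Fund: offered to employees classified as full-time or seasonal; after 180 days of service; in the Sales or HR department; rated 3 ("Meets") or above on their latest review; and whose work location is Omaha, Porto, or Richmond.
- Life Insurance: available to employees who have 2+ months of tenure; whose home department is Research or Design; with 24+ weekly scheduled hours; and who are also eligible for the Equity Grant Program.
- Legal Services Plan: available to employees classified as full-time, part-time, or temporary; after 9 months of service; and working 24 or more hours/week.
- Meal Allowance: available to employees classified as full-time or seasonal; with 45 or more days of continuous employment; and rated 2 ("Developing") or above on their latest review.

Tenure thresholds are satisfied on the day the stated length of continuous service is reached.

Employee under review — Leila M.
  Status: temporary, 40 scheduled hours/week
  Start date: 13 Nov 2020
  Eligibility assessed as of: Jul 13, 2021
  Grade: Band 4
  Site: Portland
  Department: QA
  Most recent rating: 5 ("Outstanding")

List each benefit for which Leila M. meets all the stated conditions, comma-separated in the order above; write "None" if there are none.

Service from 13 Nov 2020 to Jul 13, 2021: 242 days.
Floating Holidays — status temporary ✓ (not excluded); service 242 days ≥ 180 days ✓; grade Band 4 ≥ Band 3 ✓ → eligible.
Identity Protection Plan — status temporary ✓; service 242 days < 9 months (≈270 days) ✗ → not eligible.
Equity Grant Program — service 242 days ≥ 90 days ✓; site Portland ✗ (not Pune) → not eligible.
Professional Development Fund — status temporary ✗ (requires full-time or seasonal) → not eligible.
Life Insurance — service 242 days ≥ 2 months (≈60 days) ✓; dept QA ✗ → not eligible.
Legal Services Plan — status temporary ✓; service 242 days < 9 months (≈270 days) ✗ → not eligible.
Meal Allowance — status temporary ✗ (requires full-time or seasonal) → not eligible.

Floating Holidays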